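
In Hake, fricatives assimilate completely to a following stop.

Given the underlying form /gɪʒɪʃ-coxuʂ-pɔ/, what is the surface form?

/ʃ/ is the segment targeted by the rule; it sits immediately before /c/, so it assimilates completely and surfaces as [c].
At the second juncture, /ʂ/ likewise becomes [p] adjacent to /p/.

[gɪʒɪccoxuppɔ]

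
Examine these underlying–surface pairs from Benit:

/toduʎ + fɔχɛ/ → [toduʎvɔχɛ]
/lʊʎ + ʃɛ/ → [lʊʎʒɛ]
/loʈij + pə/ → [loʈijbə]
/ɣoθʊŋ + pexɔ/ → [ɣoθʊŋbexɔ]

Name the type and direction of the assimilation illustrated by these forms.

progressive voicing assimilation

Comparing underlying and surface forms, /f/ → [v] is the alternation; the neighbouring /ʎ/ is constant.
The change voiceless → voiced matches the voicing of the preceding /ʎ/, identifying this as voicing assimilation.
Place and manner are unchanged, so the assimilation is partial, not total.
The same holds elsewhere in the data: /ʃ/ → [ʒ] after /ʎ/ (voiceless → voiced, matching voiced); /p/ → [b] after /j/ (voiceless → voiced, matching voiced); /p/ → [b] after /ŋ/ (voiceless → voiced, matching voiced) — only voicing changes, and always toward the preceding segment.
The trigger is the preceding segment, so the direction is progressive (perseverative).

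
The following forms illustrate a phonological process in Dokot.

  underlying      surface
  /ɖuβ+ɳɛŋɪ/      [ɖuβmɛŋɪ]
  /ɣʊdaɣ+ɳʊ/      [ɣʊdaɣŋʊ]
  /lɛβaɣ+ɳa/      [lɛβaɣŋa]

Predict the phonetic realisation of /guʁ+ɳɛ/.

The data show progressive place assimilation: /ɳ/ → [m] after /β/; /ɳ/ → [ŋ] after /ɣ/. In each pair only place changes, matching the preceding consonant, while manner and voice stay constant.
The rule targets /ɳ/ (voiced retroflex nasal), which sits after the trigger /ʁ/ (uvular).
Changing only its place to uvular gives [ɴ] — the voiced uvular nasal.

[guʁɴɛ]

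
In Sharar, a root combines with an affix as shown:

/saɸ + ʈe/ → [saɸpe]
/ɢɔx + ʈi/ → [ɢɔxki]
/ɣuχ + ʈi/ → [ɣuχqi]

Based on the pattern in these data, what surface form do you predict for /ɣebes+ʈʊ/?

[ɣebestʊ]

The data show progressive place assimilation: /ʈ/ → [p] after /ɸ/; /ʈ/ → [k] after /x/; /ʈ/ → [q] after /χ/. In each pair only place changes, matching the preceding consonant, while manner and voice stay constant.
The rule targets /ʈ/ (voiceless retroflex stop), which sits after the trigger /s/ (alveolar).
A voiceless alveolar stop is [t], so the surface segment is [t].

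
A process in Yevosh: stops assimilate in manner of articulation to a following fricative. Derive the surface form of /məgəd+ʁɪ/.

/d/ is a voiced alveolar stop. The following trigger /ʁ/ is a fricative, so /d/ must become a fricative as well.
Changing only its manner to fricative gives [z] — the voiced alveolar fricative.

[məgəzʁɪ]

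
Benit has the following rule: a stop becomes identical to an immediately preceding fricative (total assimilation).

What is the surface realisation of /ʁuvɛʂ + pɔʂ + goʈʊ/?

[ʁuvɛʂʂɔʂʂoʈʊ]

/p/ is the segment targeted by the rule; it sits immediately after /ʂ/, so it assimilates completely and surfaces as [ʂ].
The same rule applies at the second boundary: /g/ → [ʂ] next to /ʂ/.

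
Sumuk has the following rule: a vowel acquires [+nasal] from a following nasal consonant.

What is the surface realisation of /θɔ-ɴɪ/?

[θɔ̃ɴɪ]

/ɔ/ sits next to the nasal /ɴ/ and is therefore nasalised to [ɔ̃].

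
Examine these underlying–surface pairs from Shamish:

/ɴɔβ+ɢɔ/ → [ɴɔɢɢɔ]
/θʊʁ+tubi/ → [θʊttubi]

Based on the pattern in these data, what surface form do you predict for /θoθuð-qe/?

The data show regressive total assimilation (/β/ → [ɢ] before /ɢ/; /ʁ/ → [t] before /t/): in every case the target segment becomes identical to its following neighbour, copying more than a single feature.
/ð/ is the segment targeted by the rule; it sits immediately before /q/, so it assimilates completely and surfaces as [q].

[θoθuqqe]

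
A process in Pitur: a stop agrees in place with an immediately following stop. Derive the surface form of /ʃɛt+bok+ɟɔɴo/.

/t/ is a voiceless alveolar stop. The following trigger /b/ is bilabial, so /t/ must become bilabial as well.
Changing only its place to bilabial gives [p] — the voiceless bilabial stop.
The same rule applies at the second boundary: /k/ → [c] next to /ɟ/.

[ʃɛpbocɟɔɴo]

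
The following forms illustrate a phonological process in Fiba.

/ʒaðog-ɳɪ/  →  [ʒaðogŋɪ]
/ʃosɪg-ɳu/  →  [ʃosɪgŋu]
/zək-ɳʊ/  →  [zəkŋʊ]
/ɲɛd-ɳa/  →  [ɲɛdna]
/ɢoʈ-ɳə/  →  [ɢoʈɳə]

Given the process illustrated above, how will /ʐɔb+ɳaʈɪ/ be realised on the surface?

The data show progressive place assimilation: /ɳ/ → [ŋ] after /g/; /ɳ/ → [ŋ] after /k/; /ɳ/ → [n] after /d/. In each pair only place changes, matching the preceding consonant, while manner and voice stay constant.
Nothing changes in [ɢoʈɳə]: there the adjacent consonants already agree in place (/ɳ/ and /ʈ/ are both retroflex), so this form is consistent with the same rule.
/ɳ/ is a voiced retroflex nasal. The preceding trigger /b/ is bilabial, so /ɳ/ must become bilabial as well.
The voiced bilabial nasal is [m], so /ɳ/ → [m].

[ʐɔbmaʈɪ]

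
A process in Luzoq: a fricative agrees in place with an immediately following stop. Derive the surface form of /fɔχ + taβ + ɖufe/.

The rule targets /χ/ (voiceless uvular fricative), which sits before the trigger /t/ (alveolar).
A voiceless alveolar fricative is [s], so the surface segment is [s].
At the second juncture, /β/ likewise becomes [ʐ] adjacent to /ɖ/.

[fɔstaʐɖufe]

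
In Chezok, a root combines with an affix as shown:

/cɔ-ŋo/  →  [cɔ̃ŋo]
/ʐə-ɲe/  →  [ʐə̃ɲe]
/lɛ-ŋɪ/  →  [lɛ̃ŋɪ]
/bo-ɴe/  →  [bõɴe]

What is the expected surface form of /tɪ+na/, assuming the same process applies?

The data show regressive nasality assimilation (vowel nasalisation): /ɔ/ → [ɔ̃] before /ŋ/; /ə/ → [ə̃] before /ɲ/; /ɛ/ → [ɛ̃] before /ŋ/; /o/ → [õ] before /ɴ/ — a vowel is nasalised by an immediately following nasal consonant.
/ɪ/ sits next to the nasal /n/ and is therefore nasalised to [ɪ̃].

[tɪ̃na]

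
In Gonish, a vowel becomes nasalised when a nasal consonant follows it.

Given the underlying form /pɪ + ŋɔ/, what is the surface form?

[pɪ̃ŋɔ]

The vowel /ɪ/ is adjacent to the following nasal /ŋ/, so it acquires [+nasal] and surfaces as [ɪ̃].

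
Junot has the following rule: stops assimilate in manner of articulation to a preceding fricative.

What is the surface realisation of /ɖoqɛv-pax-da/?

/p/ is a voiceless bilabial stop. The preceding trigger /v/ is a fricative, so /p/ must become a fricative as well.
Changing only its manner to fricative gives [ɸ] — the voiceless bilabial fricative.
The same rule applies at the second boundary: /d/ → [z] next to /x/.

[ɖoqɛvɸaxza]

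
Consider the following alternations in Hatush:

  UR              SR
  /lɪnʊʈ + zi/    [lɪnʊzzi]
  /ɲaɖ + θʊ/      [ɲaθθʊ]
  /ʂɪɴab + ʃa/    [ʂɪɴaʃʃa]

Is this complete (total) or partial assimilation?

The segment that alternates is /ʈ/, which surfaces as [z] when adjacent to /z/.
The output [z] is identical to the trigger /z/ — every feature (place, manner, voicing) has been copied — so this is total assimilation.
The other forms behave the same way: /ɖ/ → [θ] before /θ/; /b/ → [ʃ] before /ʃ/ — in each case the output is a copy of the following consonant.

total assimilation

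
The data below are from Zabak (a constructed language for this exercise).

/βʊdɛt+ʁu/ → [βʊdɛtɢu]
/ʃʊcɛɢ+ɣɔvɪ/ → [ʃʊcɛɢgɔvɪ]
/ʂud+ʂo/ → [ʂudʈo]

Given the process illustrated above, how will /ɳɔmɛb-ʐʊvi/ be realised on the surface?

The data show progressive manner assimilation: /ʁ/ → [ɢ] after /t/; /ɣ/ → [g] after /ɢ/; /ʂ/ → [ʈ] after /d/. In each pair only manner changes, matching the preceding consonant, while place and voice stay constant.
/ʐ/ is a voiced retroflex fricative. The preceding trigger /b/ is a stop, so /ʐ/ must become a stop as well.
A voiced retroflex stop is [ɖ], so the surface segment is [ɖ].

[ɳɔmɛbɖʊvi]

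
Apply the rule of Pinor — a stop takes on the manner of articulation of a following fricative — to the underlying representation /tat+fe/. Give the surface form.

[tasfe]

/t/ is a voiceless alveolar stop. The following trigger /f/ is a fricative, so /t/ must become a fricative as well.
Changing only its manner to fricative gives [s] — the voiceless alveolar fricative.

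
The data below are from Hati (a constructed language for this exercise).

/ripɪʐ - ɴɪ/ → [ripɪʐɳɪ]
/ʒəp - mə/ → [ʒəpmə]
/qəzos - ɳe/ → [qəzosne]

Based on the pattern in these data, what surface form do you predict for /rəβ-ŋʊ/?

The data show progressive place assimilation: /ɴ/ → [ɳ] after /ʐ/; /ɳ/ → [n] after /s/. In each pair only place changes, matching the preceding consonant, while manner and voice stay constant.
Nothing changes in [ʒəpmə]: there the adjacent consonants already agree in place (/m/ and /p/ are both bilabial), so this form is consistent with the same rule.
/ŋ/ is a voiced velar nasal. The preceding trigger /β/ is bilabial, so /ŋ/ must become bilabial as well.
A voiced bilabial nasal is [m], so the surface segment is [m].

[rəβmʊ]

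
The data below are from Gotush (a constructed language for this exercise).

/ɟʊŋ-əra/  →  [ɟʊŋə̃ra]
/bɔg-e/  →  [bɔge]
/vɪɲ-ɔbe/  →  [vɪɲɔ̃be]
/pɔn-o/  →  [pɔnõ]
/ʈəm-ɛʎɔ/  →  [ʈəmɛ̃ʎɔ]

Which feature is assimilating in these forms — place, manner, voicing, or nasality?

The vowel /ə/ surfaces as nasalised [ə̃] next to the preceding nasal /ŋ/ — it has acquired the [+nasal] feature of its neighbour.
Likewise in the remaining data: /ɔ/ → [ɔ̃] after /ɲ/; /o/ → [õ] after /n/; /ɛ/ → [ɛ̃] after /m/ — each time a vowel is nasalised next to a preceding nasal.
No change occurs in [bɔge] because the vowel at the boundary is adjacent to an oral consonant, not a nasal (/e/ next to /g/).

nasality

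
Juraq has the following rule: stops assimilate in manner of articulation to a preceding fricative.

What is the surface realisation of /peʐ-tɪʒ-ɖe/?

[peʐsɪʒʐe]

The rule targets /t/ (voiceless alveolar stop), which sits after the trigger /ʐ/ (fricative).
A voiceless alveolar fricative is [s], so the surface segment is [s].
The same rule applies at the second boundary: /ɖ/ → [ʐ] next to /ʒ/.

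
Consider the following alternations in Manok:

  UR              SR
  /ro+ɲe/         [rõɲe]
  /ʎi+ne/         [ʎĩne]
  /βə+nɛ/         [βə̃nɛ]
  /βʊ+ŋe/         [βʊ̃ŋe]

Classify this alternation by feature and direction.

regressive nasality assimilation (vowel nasalisation)

The vowel /o/ surfaces as nasalised [õ] next to the following nasal /ɲ/ — it has acquired the [+nasal] feature of its neighbour.
Likewise in the remaining data: /i/ → [ĩ] before /n/; /ə/ → [ə̃] before /n/; /ʊ/ → [ʊ̃] before /ŋ/ — each time a vowel is nasalised next to a following nasal.
Because the conditioning nasal is to the right of the vowel that changes, the process is regressive (anticipatory).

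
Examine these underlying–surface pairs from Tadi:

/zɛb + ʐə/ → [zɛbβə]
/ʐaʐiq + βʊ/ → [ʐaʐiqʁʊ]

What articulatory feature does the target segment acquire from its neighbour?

place

The segment that alternates is /ʐ/, which surfaces as [β] when adjacent to /b/.
The change retroflex → bilabial matches the place of the preceding /b/, identifying this as place assimilation.
The other alternating form patterns the same way: /β/ → [ʁ] after /q/ (bilabial → uvular, matching uvular) — only place changes, and always toward the preceding segment.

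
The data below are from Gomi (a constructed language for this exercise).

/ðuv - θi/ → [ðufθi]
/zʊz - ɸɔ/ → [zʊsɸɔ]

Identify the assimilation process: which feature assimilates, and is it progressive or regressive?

Underlying /v/ is realised as [f] next to /θ/; /θ/ itself does not change.
The change voiced → voiceless matches the voicing of the following /θ/, identifying this as voicing assimilation.
Place and manner are unchanged, so the assimilation is partial, not total.
The other alternating form patterns the same way: /z/ → [s] before /ɸ/ (voiced → voiceless, matching voiceless) — only voicing changes, and always toward the following segment.
Since the segment that changes precedes the conditioning segment, the assimilation is regressive.

regressive voicing assimilation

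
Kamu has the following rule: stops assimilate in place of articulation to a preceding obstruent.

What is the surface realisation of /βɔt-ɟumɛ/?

The rule targets /ɟ/ (voiced palatal stop), which sits after the trigger /t/ (alveolar).
A voiced alveolar stop is [d], so the surface segment is [d].

[βɔtdumɛ]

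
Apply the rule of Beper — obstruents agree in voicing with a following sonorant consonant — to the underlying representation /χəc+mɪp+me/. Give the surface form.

[χəɟmɪbme]

/c/ is a voiceless palatal stop. The following trigger /m/ is voiced, so /c/ must become voiced as well.
The voiced palatal stop is [ɟ], so /c/ → [ɟ].
At the second juncture, /p/ likewise becomes [b] adjacent to /m/.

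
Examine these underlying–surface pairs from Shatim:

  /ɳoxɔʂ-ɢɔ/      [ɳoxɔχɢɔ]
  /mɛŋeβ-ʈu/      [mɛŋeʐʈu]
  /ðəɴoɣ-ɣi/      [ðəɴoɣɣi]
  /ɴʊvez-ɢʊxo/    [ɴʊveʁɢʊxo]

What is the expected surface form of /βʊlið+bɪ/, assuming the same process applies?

The data show regressive place assimilation: /ʂ/ → [χ] before /ɢ/; /β/ → [ʐ] before /ʈ/; /z/ → [ʁ] before /ɢ/. In each pair only place changes, matching the following consonant, while manner and voice stay constant.
Nothing changes in [ðəɴoɣɣi]: there the adjacent consonants already agree in place (/ɣ/ and /ɣ/ are both velar), so this form is consistent with the same rule.
/ð/ is a voiced dental fricative. The following trigger /b/ is bilabial, so /ð/ must become bilabial as well.
Changing only its place to bilabial gives [β] — the voiced bilabial fricative.

[βʊliβbɪ]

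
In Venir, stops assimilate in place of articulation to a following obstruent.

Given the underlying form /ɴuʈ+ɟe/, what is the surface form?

The rule targets /ʈ/ (voiceless retroflex stop), which sits before the trigger /ɟ/ (palatal).
The voiceless palatal stop is [c], so /ʈ/ → [c].

[ɴucɟe]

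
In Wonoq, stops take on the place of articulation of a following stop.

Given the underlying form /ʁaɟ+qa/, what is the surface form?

The rule targets /ɟ/ (voiced palatal stop), which sits before the trigger /q/ (uvular).
The voiced uvular stop is [ɢ], so /ɟ/ → [ɢ].

[ʁaɢqa]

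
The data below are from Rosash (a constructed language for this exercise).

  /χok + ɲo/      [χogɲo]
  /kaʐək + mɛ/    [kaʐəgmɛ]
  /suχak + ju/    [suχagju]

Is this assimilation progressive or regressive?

Comparing underlying and surface forms, /k/ → [g] is the alternation; the neighbouring /ɲ/ is constant.
The change voiceless → voiced matches the voicing of the following /ɲ/, identifying this as voicing assimilation.
The same holds elsewhere in the data: /k/ → [g] before /m/ (voiceless → voiced, matching voiced); /k/ → [g] before /j/ (voiceless → voiced, matching voiced) — only voicing changes, and always toward the following segment.
The trigger is the following segment, so the direction is regressive (anticipatory).

regressive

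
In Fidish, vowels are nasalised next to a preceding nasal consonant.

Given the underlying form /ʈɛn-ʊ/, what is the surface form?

The vowel /ʊ/ is adjacent to the preceding nasal /n/, so it acquires [+nasal] and surfaces as [ʊ̃].

[ʈɛnʊ̃]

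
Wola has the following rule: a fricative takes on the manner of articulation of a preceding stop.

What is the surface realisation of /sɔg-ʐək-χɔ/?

The rule targets /ʐ/ (voiced retroflex fricative), which sits after the trigger /g/ (stop).
A voiced retroflex stop is [ɖ], so the surface segment is [ɖ].
At the second juncture, /χ/ likewise becomes [q] adjacent to /k/.

[sɔgɖəkqɔ]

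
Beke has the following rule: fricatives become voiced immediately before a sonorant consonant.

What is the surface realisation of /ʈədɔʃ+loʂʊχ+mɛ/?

/ʃ/ is a voiceless postalveolar fricative. The following trigger /l/ is voiced, so /ʃ/ must become voiced as well.
A voiced postalveolar fricative is [ʒ], so the surface segment is [ʒ].
The same rule applies at the second boundary: /χ/ → [ʁ] next to /m/.

[ʈədɔʒloʂʊʁmɛ]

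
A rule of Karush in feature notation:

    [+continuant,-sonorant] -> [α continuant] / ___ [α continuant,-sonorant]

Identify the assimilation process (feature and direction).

regressive manner assimilation

The rule copies [continuant] (continuancy) from the environment onto the target fricatives; since [±continuant] encodes the stop/fricative manner contrast, the assimilating dimension is manner.
The conditioning segment sits to the right of the focus bar, meaning the trigger follows the segment that changes — regressive assimilation.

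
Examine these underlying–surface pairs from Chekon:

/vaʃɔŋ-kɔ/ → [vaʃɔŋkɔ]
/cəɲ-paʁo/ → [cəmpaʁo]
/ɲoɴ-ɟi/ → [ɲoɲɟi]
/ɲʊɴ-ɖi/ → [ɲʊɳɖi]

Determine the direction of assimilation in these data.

regressive

Comparing underlying and surface forms, /ɲ/ → [m] is the alternation; the neighbouring /p/ is constant.
/ɲ/ is palatal while /p/ is bilabial; the output [m] is bilabial, matching the trigger — so the feature that spreads is place.
The same holds elsewhere in the data: /ɴ/ → [ɲ] before /ɟ/ (uvular → palatal, matching palatal); /ɴ/ → [ɳ] before /ɖ/ (uvular → retroflex, matching retroflex) — only place changes, and always toward the following segment.
Nothing changes in [vaʃɔŋkɔ]: there the adjacent consonants already agree in place (/ŋ/ and /k/ are both velar), so this form is consistent with the same rule.
Since the segment that changes precedes the conditioning segment, the assimilation is regressive.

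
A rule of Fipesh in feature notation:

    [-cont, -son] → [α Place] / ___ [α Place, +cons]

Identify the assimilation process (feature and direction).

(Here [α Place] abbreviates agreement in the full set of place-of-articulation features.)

The shared variable α links the value of the place features (abbreviated [Place]) on the target to the same value on the neighbouring segment, so place is the feature that assimilates.
The conditioning segment sits to the right of the focus bar, meaning the trigger follows the segment that changes — regressive assimilation.

regressive place assimilation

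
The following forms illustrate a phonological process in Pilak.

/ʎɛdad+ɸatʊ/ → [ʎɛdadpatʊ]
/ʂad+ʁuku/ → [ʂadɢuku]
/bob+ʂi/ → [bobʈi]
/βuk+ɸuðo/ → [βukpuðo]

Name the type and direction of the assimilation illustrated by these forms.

The segment that alternates is /ɸ/, which surfaces as [p] when adjacent to /d/.
/ɸ/ is a fricative while /d/ is a stop; the output [p] is a stop, matching the trigger — so the feature that spreads is manner.
Place and voice are unchanged, so the assimilation is partial, not total.
Checking the remaining alternations: /ʁ/ → [ɢ] after /d/ (fricative → stop, matching a stop); /ʂ/ → [ʈ] after /b/ (fricative → stop, matching a stop); /ɸ/ → [p] after /k/ (fricative → stop, matching a stop) — only manner changes, and always toward the preceding segment.
Since the segment that changes follows the conditioning segment, the assimilation is progressive.

progressive manner assimilation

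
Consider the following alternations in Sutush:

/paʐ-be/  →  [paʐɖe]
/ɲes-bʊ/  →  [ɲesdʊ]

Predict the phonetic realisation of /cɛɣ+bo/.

[cɛɣgo]

The data show progressive place assimilation: /b/ → [ɖ] after /ʐ/; /b/ → [d] after /s/. In each pair only place changes, matching the preceding consonant, while manner and voice stay constant.
The rule targets /b/ (voiced bilabial stop), which sits after the trigger /ɣ/ (velar).
Changing only its place to velar gives [g] — the voiced velar stop.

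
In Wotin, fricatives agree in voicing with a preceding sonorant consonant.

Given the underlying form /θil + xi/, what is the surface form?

[θilɣi]

The rule targets /x/ (voiceless velar fricative), which sits after the trigger /l/ (voiced).
A voiced velar fricative is [ɣ], so the surface segment is [ɣ].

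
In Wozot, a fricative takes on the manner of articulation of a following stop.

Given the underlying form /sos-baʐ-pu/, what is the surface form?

[sotbaɖpu]

/s/ is a voiceless alveolar fricative. The following trigger /b/ is a stop, so /s/ must become a stop as well.
Changing only its manner to stop gives [t] — the voiceless alveolar stop.
The same rule applies at the second boundary: /ʐ/ → [ɖ] next to /p/.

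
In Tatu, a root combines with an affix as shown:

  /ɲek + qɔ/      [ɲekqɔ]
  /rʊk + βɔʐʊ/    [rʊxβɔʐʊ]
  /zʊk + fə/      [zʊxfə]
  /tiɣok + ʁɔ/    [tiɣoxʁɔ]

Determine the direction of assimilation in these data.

The segment that alternates is /k/, which surfaces as [x] when adjacent to /β/.
The change stop → fricative matches the manner of the following /β/, identifying this as manner assimilation.
Checking the remaining alternations: /k/ → [x] before /f/ (stop → fricative, matching a fricative); /k/ → [x] before /ʁ/ (stop → fricative, matching a fricative) — only manner changes, and always toward the following segment.
Nothing changes in [ɲekqɔ]: there the adjacent consonants already agree in manner (/k/ and /q/ are both stops), so this form is consistent with the same rule.
Since the segment that changes precedes the conditioning segment, the assimilation is regressive.

regressive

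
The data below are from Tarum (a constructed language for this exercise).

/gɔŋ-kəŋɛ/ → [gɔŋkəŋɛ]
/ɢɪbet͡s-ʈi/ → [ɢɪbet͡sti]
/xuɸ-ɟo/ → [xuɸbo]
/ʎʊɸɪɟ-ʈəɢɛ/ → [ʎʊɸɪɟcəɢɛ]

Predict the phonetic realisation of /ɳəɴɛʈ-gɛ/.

[ɳəɴɛʈɖɛ]

The data show progressive place assimilation: /ʈ/ → [t] after /t͡s/; /ɟ/ → [b] after /ɸ/; /ʈ/ → [c] after /ɟ/. In each pair only place changes, matching the preceding consonant, while manner and voice stay constant.
No alternation appears in [gɔŋkəŋɛ]: there the adjacent consonants already agree in place (/k/ and /ŋ/ are both velar), so this form is consistent with the same rule.
The rule targets /g/ (voiced velar stop), which sits after the trigger /ʈ/ (retroflex).
A voiced retroflex stop is [ɖ], so the surface segment is [ɖ].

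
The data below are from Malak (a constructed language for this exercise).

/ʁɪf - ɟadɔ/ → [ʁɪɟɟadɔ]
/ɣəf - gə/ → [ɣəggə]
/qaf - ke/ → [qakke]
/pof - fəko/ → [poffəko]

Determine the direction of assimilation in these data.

regressive

Comparing underlying and surface forms, /f/ → [ɟ] is the alternation; the neighbouring /ɟ/ is constant.
The output [ɟ] is identical to the trigger /ɟ/ — every feature (place, manner, voicing) has been copied — so this is total assimilation.
The remaining alternations confirm this: /f/ → [g] before /g/; /f/ → [k] before /k/ — in each case the output is a copy of the following consonant.
In [poffəko] the two consonants at the boundary are already identical (/f/ + /f/), so the rule applies vacuously and nothing changes.
The trigger is the following segment, so the direction is regressive (anticipatory).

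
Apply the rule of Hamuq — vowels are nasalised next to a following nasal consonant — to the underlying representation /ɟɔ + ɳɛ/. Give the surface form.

The vowel /ɔ/ is adjacent to the following nasal /ɳ/, so it acquires [+nasal] and surfaces as [ɔ̃].

[ɟɔ̃ɳɛ]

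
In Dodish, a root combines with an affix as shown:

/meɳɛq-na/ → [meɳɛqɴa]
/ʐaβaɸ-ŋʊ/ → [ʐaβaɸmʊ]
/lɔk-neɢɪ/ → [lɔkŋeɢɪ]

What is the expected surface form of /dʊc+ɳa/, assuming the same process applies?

The data show progressive place assimilation: /n/ → [ɴ] after /q/; /ŋ/ → [m] after /ɸ/; /n/ → [ŋ] after /k/. In each pair only place changes, matching the preceding consonant, while manner and voice stay constant.
/ɳ/ is a voiced retroflex nasal. The preceding trigger /c/ is palatal, so /ɳ/ must become palatal as well.
A voiced palatal nasal is [ɲ], so the surface segment is [ɲ].

[dʊcɲa]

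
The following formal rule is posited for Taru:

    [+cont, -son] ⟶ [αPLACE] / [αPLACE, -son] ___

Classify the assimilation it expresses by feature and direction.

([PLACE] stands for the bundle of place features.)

The rule copies the place features (abbreviated [PLACE]) from the environment onto the target, so the assimilating feature is place.
Since the environment is written before the underscore, the trigger precedes the target; the direction is progressive.

progressive place assimilation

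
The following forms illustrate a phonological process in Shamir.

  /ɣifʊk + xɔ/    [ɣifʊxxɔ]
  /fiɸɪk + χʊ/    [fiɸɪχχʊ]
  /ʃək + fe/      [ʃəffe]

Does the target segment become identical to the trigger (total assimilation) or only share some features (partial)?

Underlying /k/ is realised as [χ] next to /χ/; /χ/ itself does not change.
The output [χ] is identical to the trigger /χ/ — every feature (place, manner, voicing) has been copied — so this is total assimilation.
The remaining alternations confirm this: /k/ → [x] before /x/; /k/ → [f] before /f/ — in each case the output is a copy of the following consonant.

total assimilation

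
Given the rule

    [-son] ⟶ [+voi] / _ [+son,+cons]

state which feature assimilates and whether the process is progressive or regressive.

regressive voicing assimilation

The structural change is [+voi], and the conditioning segment [+son,+cons] (a sonorant consonant) is itself voiced, so the target comes to share the voicing of its neighbour — voicing assimilation.
Since the environment is written after the underscore, the trigger follows the target; the direction is regressive.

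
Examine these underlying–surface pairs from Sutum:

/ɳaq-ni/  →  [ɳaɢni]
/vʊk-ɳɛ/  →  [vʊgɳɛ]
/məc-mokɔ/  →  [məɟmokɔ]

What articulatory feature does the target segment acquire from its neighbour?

Underlying /q/ is realised as [ɢ] next to /n/; /n/ itself does not change.
/q/ is voiceless while /n/ is voiced; the output [ɢ] is voiced, matching the trigger — so the feature that spreads is voicing.
Checking the remaining alternations: /k/ → [g] before /ɳ/ (voiceless → voiced, matching voiced); /c/ → [ɟ] before /m/ (voiceless → voiced, matching voiced) — only voicing changes, and always toward the following segment.

voicing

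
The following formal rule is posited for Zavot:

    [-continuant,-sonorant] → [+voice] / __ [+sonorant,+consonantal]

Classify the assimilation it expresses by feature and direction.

The target ([-continuant,-sonorant], stops) acquires [+voice] next to a sonorant consonant ([+sonorant,+consonantal]) — it takes on the voicing of its neighbour, so the feature that spreads is voicing.
Since the environment is written after the underscore, the trigger follows the target; the direction is regressive.

regressive voicing assimilation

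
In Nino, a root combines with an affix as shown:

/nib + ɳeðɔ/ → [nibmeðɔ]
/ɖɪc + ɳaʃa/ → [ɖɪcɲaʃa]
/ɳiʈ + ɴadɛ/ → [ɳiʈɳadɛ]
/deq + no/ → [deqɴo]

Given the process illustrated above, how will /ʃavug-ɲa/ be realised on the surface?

The data show progressive place assimilation: /ɳ/ → [m] after /b/; /ɳ/ → [ɲ] after /c/; /ɴ/ → [ɳ] after /ʈ/; /n/ → [ɴ] after /q/. In each pair only place changes, matching the preceding consonant, while manner and voice stay constant.
/ɲ/ is a voiced palatal nasal. The preceding trigger /g/ is velar, so /ɲ/ must become velar as well.
A voiced velar nasal is [ŋ], so the surface segment is [ŋ].

[ʃavugŋa]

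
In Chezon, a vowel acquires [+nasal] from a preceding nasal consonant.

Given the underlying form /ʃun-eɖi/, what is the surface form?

[ʃunẽɖi]

The vowel /e/ is adjacent to the preceding nasal /n/, so it acquires [+nasal] and surfaces as [ẽ].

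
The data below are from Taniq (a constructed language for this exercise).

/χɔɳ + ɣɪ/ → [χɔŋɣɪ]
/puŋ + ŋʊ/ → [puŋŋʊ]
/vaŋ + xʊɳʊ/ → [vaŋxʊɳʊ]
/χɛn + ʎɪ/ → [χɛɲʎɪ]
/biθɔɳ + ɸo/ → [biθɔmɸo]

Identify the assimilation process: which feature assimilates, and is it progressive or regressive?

Underlying /ɳ/ is realised as [ŋ] next to /ɣ/; /ɣ/ itself does not change.
/ɳ/ is retroflex while /ɣ/ is velar; the output [ŋ] is velar, matching the trigger — so the feature that spreads is place.
Manner and voice are unchanged, so the assimilation is partial, not total.
Checking the remaining alternations: /n/ → [ɲ] before /ʎ/ (alveolar → palatal, matching palatal); /ɳ/ → [m] before /ɸ/ (retroflex → bilabial, matching bilabial) — only place changes, and always toward the following segment.
No alternation appears in [puŋŋʊ], [vaŋxʊɳʊ]: there the adjacent consonants already agree in place (/ŋ/ and /ŋ/ are both velar; /ŋ/ and /x/ are both velar), so these forms are consistent with the same rule.
The trigger is the following segment, so the direction is regressive (anticipatory).

regressive place assimilation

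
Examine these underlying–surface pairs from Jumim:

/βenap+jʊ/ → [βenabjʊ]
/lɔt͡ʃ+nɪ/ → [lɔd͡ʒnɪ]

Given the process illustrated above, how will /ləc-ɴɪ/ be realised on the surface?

[ləɟɴɪ]

The data show regressive voicing assimilation: /p/ → [b] before /j/; /t͡ʃ/ → [d͡ʒ] before /n/. In each pair only voicing changes, matching the following consonant, while place and manner stay constant.
/c/ is a voiceless palatal stop. The following trigger /ɴ/ is voiced, so /c/ must become voiced as well.
A voiced palatal stop is [ɟ], so the surface segment is [ɟ].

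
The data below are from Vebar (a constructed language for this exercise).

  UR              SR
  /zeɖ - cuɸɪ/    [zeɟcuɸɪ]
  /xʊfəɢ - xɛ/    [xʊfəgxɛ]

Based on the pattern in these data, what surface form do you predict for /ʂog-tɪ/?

[ʂodtɪ]

The data show regressive place assimilation: /ɖ/ → [ɟ] before /c/; /ɢ/ → [g] before /x/. In each pair only place changes, matching the following consonant, while manner and voice stay constant.
/g/ is a voiced velar stop. The following trigger /t/ is alveolar, so /g/ must become alveolar as well.
The voiced alveolar stop is [d], so /g/ → [d].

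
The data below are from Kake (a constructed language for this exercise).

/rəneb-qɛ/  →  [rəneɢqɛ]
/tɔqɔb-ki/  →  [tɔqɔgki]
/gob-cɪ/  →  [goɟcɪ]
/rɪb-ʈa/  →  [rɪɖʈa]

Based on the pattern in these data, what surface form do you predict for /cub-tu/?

[cudtu]

The data show regressive place assimilation: /b/ → [ɢ] before /q/; /b/ → [g] before /k/; /b/ → [ɟ] before /c/; /b/ → [ɖ] before /ʈ/. In each pair only place changes, matching the following consonant, while manner and voice stay constant.
The rule targets /b/ (voiced bilabial stop), which sits before the trigger /t/ (alveolar).
The voiced alveolar stop is [d], so /b/ → [d].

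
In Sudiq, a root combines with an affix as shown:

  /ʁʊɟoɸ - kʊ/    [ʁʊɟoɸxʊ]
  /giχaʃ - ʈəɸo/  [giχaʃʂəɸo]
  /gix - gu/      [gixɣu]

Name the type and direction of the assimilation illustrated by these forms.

progressive manner assimilation

Underlying /k/ is realised as [x] next to /ɸ/; /ɸ/ itself does not change.
The change stop → fricative matches the manner of the preceding /ɸ/, identifying this as manner assimilation.
Place and voice are unchanged, so the assimilation is partial, not total.
The other alternating forms pattern the same way: /ʈ/ → [ʂ] after /ʃ/ (stop → fricative, matching a fricative); /g/ → [ɣ] after /x/ (stop → fricative, matching a fricative) — only manner changes, and always toward the preceding segment.
The trigger is the preceding segment, so the direction is progressive (perseverative).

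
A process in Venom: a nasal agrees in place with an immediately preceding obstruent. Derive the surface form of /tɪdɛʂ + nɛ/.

[tɪdɛʂɳɛ]

The rule targets /n/ (voiced alveolar nasal), which sits after the trigger /ʂ/ (retroflex).
Changing only its place to retroflex gives [ɳ] — the voiced retroflex nasal.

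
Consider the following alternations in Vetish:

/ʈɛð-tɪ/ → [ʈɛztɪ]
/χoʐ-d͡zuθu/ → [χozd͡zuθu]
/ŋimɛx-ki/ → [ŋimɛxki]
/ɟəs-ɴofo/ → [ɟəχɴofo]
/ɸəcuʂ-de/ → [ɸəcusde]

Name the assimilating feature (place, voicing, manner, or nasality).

Comparing underlying and surface forms, /ð/ → [z] is the alternation; the neighbouring /t/ is constant.
The change dental → alveolar matches the place of the following /t/, identifying this as place assimilation.
The other alternating forms pattern the same way: /ʐ/ → [z] before /d͡z/ (retroflex → alveolar, matching alveolar); /s/ → [χ] before /ɴ/ (alveolar → uvular, matching uvular); /ʂ/ → [s] before /d/ (retroflex → alveolar, matching alveolar) — only place changes, and always toward the following segment.
Nothing changes in [ŋimɛxki]: there the adjacent consonants already agree in place (/x/ and /k/ are both velar), so this form is consistent with the same rule.

place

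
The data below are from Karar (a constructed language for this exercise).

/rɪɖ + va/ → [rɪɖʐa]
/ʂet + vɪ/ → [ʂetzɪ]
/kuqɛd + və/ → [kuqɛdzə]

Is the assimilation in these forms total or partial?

Comparing underlying and surface forms, /v/ → [ʐ] is the alternation; the neighbouring /ɖ/ is constant.
/v/ is labiodental while /ɖ/ is retroflex; the output [ʐ] is retroflex, matching the trigger — so the feature that spreads is place.
Manner and voice are unchanged, so the assimilation is partial, not total.
The other alternating forms pattern the same way: /v/ → [z] after /t/ (labiodental → alveolar, matching alveolar); /v/ → [z] after /d/ (labiodental → alveolar, matching alveolar) — only place changes, and always toward the preceding segment.

partial assimilation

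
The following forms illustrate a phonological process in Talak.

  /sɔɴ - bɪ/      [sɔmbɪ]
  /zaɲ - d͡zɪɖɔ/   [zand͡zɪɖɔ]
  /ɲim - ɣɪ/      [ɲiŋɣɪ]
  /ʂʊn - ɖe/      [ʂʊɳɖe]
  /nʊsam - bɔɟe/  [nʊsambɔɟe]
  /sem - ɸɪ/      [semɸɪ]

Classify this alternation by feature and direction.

Comparing underlying and surface forms, /ɴ/ → [m] is the alternation; the neighbouring /b/ is constant.
/ɴ/ is uvular while /b/ is bilabial; the output [m] is bilabial, matching the trigger — so the feature that spreads is place.
Manner and voice are unchanged, so the assimilation is partial, not total.
Checking the remaining alternations: /ɲ/ → [n] before /d͡z/ (palatal → alveolar, matching alveolar); /m/ → [ŋ] before /ɣ/ (bilabial → velar, matching velar); /n/ → [ɳ] before /ɖ/ (alveolar → retroflex, matching retroflex) — only place changes, and always toward the following segment.
Nothing changes in [nʊsambɔɟe], [semɸɪ]: there the adjacent consonants already agree in place (/m/ and /b/ are both bilabial; /m/ and /ɸ/ are both bilabial), so these forms are consistent with the same rule.
Since the segment that changes precedes the conditioning segment, the assimilation is regressive.

regressive place assimilation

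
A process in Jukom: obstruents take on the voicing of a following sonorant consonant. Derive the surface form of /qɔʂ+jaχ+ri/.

[qɔʐjaʁri]

The rule targets /ʂ/ (voiceless retroflex fricative), which sits before the trigger /j/ (voiced).
The voiced retroflex fricative is [ʐ], so /ʂ/ → [ʐ].
At the second juncture, /χ/ likewise becomes [ʁ] adjacent to /r/.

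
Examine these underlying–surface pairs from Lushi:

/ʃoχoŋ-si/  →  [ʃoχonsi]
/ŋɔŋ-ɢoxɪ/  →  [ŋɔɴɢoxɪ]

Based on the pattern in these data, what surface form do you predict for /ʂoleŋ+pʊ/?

The data show regressive place assimilation: /ŋ/ → [n] before /s/; /ŋ/ → [ɴ] before /ɢ/. In each pair only place changes, matching the following consonant, while manner and voice stay constant.
/ŋ/ is a voiced velar nasal. The following trigger /p/ is bilabial, so /ŋ/ must become bilabial as well.
The voiced bilabial nasal is [m], so /ŋ/ → [m].

[ʂolempʊ]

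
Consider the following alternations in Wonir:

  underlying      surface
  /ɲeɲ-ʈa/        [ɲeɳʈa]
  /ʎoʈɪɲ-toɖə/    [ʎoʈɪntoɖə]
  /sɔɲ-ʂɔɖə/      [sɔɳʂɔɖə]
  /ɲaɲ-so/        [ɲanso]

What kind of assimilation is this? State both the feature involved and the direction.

The segment that alternates is /ɲ/, which surfaces as [ɳ] when adjacent to /ʈ/.
The change palatal → retroflex matches the place of the following /ʈ/, identifying this as place assimilation.
Manner and voice are unchanged, so the assimilation is partial, not total.
The same holds elsewhere in the data: /ɲ/ → [n] before /t/ (palatal → alveolar, matching alveolar); /ɲ/ → [ɳ] before /ʂ/ (palatal → retroflex, matching retroflex); /ɲ/ → [n] before /s/ (palatal → alveolar, matching alveolar) — only place changes, and always toward the following segment.
Since the segment that changes precedes the conditioning segment, the assimilation is regressive.

regressive place assimilation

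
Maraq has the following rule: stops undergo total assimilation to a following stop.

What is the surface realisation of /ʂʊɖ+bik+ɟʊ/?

[ʂʊbbiɟɟʊ]

/ɖ/ is the segment targeted by the rule; it sits immediately before /b/, so it assimilates completely and surfaces as [b].
At the second juncture, /k/ likewise becomes [ɟ] adjacent to /ɟ/.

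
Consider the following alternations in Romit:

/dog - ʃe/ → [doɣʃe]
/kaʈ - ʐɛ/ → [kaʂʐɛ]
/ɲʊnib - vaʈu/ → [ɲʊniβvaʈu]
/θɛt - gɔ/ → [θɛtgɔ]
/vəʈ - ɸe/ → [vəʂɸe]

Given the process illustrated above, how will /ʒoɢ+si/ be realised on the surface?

[ʒoʁsi]

The data show regressive manner assimilation: /g/ → [ɣ] before /ʃ/; /ʈ/ → [ʂ] before /ʐ/; /b/ → [β] before /v/; /ʈ/ → [ʂ] before /ɸ/. In each pair only manner changes, matching the following consonant, while place and voice stay constant.
No alternation appears in [θɛtgɔ]: there the adjacent consonants already agree in manner (/t/ and /g/ are both stops), so this form is consistent with the same rule.
The rule targets /ɢ/ (voiced uvular stop), which sits before the trigger /s/ (fricative).
The voiced uvular fricative is [ʁ], so /ɢ/ → [ʁ].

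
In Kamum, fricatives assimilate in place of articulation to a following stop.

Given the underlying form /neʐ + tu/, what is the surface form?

[neztu]

/ʐ/ is a voiced retroflex fricative. The following trigger /t/ is alveolar, so /ʐ/ must become alveolar as well.
The voiced alveolar fricative is [z], so /ʐ/ → [z].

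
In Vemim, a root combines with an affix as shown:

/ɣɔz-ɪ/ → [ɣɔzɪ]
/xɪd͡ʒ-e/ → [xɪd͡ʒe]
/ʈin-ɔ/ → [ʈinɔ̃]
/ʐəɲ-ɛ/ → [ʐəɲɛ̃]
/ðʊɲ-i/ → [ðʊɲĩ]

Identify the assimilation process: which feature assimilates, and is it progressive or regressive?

progressive nasality assimilation (vowel nasalisation)

The vowel /ɔ/ surfaces as nasalised [ɔ̃] next to the preceding nasal /n/ — it has acquired the [+nasal] feature of its neighbour.
The other forms show the same pattern: /ɛ/ → [ɛ̃] after /ɲ/; /i/ → [ĩ] after /ɲ/ — each time a vowel is nasalised next to a preceding nasal.
No change occurs in [ɣɔzɪ], [xɪd͡ʒe] because the vowel at the boundary is adjacent to an oral consonant, not a nasal (/ɪ/ next to /z/; /e/ next to /d͡ʒ/).
Because the conditioning nasal is to the left of the vowel that changes, the process is progressive (perseverative).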